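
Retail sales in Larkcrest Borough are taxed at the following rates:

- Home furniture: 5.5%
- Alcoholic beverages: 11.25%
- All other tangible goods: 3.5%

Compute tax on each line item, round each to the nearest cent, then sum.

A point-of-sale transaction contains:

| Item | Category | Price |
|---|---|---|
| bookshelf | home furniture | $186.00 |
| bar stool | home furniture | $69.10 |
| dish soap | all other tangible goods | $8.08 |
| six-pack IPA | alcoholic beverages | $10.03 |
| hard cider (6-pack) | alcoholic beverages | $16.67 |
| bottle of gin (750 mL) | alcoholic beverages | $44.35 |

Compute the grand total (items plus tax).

Bookshelf $186.00: home furniture → 5.5% → $10.23
Bar stool $69.10: home furniture → 5.5% → $3.80
Dish soap $8.08: all other tangible goods → 3.5% → $0.28
Six-pack IPA $10.03: alcoholic beverages → 11.25% → $1.13
Hard cider (6-pack) $16.67: alcoholic beverages → 11.25% → $1.88
Bottle of gin (750 mL) $44.35: alcoholic beverages → 11.25% → $4.99
Subtotal = $334.23; tax = $22.31; total due = $356.54

$356.54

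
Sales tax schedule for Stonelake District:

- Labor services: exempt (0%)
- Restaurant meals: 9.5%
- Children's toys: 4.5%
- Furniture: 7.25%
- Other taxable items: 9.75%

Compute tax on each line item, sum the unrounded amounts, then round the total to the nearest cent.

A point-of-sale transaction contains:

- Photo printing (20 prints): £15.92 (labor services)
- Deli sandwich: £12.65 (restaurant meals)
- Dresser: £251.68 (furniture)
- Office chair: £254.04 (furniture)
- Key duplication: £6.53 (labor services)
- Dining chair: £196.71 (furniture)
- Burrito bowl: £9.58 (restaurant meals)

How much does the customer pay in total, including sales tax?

£800.15

Photo printing (20 prints) £15.92: labor services → 0% → £0.00
Deli sandwich £12.65: restaurant meals → 9.5% → £1.20175
Dresser £251.68: furniture → 7.25% → £18.2468
Office chair £254.04: furniture → 7.25% → £18.4179
Key duplication £6.53: labor services → 0% → £0.00
Dining chair £196.71: furniture → 7.25% → £14.261475
Burrito bowl £9.58: restaurant meals → 9.5% → £0.9101
Subtotal = £747.11; unrounded tax = £53.038025 → £53.04; total due = £800.15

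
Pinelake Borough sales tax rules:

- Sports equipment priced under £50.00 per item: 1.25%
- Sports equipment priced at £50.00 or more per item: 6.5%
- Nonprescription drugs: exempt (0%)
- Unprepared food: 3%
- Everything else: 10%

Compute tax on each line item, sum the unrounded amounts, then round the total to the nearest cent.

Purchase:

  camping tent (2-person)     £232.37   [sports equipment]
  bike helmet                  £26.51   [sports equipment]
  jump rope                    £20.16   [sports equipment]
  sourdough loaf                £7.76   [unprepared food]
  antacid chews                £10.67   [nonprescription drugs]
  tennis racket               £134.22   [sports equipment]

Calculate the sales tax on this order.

Camping tent (2-person) £232.37: sports equipment, £50.00 or more → 6.5% → £15.10405
Bike helmet £26.51: sports equipment, under £50.00 → 1.25% → £0.331375
Jump rope £20.16: sports equipment, under £50.00 → 1.25% → £0.252
Sourdough loaf £7.76: unprepared food → 3% → £0.2328
Antacid chews £10.67: nonprescription drugs → 0% → £0.00
Tennis racket £134.22: sports equipment, £50.00 or more → 6.5% → £8.7243
Unrounded tax sum = £24.644525 → £24.64

£24.64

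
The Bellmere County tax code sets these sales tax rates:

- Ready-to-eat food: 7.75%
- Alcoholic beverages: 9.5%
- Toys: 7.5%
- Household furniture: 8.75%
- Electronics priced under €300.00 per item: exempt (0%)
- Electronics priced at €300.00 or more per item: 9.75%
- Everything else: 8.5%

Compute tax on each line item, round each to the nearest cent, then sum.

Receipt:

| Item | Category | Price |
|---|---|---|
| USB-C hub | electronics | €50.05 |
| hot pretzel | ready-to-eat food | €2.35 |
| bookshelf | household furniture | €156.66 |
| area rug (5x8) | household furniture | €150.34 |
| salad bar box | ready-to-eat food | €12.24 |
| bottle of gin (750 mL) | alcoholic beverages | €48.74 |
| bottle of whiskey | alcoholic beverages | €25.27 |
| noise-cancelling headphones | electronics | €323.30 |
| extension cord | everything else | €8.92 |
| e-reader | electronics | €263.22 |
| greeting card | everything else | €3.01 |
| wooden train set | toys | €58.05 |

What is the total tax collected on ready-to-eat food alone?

Hot pretzel €2.35: ready-to-eat food → 7.75% → €0.18
Salad bar box €12.24: ready-to-eat food → 7.75% → €0.95
Tax on ready-to-eat food = €0.18 + €0.95 = €1.13

€1.13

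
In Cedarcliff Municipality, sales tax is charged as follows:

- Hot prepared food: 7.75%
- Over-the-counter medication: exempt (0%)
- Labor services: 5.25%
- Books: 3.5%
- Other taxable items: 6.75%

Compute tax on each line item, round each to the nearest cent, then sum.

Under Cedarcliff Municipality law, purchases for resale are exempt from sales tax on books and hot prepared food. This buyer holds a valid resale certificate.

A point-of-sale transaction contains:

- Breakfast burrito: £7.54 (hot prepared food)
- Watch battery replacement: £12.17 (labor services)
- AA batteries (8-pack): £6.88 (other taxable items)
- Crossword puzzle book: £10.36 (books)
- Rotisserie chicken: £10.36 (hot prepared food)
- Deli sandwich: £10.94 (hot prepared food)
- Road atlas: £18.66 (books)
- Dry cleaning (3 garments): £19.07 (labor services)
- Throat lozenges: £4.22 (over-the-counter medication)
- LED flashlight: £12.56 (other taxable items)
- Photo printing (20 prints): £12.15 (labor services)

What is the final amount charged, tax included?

Breakfast burrito £7.54: hot prepared food, buyer-exempt → 0% → £0.00
Watch battery replacement £12.17: labor services → 5.25% → £0.64
AA batteries (8-pack) £6.88: other taxable items → 6.75% → £0.46
Crossword puzzle book £10.36: books, buyer-exempt → 0% → £0.00
Rotisserie chicken £10.36: hot prepared food, buyer-exempt → 0% → £0.00
Deli sandwich £10.94: hot prepared food, buyer-exempt → 0% → £0.00
Road atlas £18.66: books, buyer-exempt → 0% → £0.00
Dry cleaning (3 garments) £19.07: labor services → 5.25% → £1.00
Throat lozenges £4.22: over-the-counter medication → 0% → £0.00
LED flashlight £12.56: other taxable items → 6.75% → £0.85
Photo printing (20 prints) £12.15: labor services → 5.25% → £0.64
Subtotal = £124.91; tax = £3.59; total due = £128.50

£128.50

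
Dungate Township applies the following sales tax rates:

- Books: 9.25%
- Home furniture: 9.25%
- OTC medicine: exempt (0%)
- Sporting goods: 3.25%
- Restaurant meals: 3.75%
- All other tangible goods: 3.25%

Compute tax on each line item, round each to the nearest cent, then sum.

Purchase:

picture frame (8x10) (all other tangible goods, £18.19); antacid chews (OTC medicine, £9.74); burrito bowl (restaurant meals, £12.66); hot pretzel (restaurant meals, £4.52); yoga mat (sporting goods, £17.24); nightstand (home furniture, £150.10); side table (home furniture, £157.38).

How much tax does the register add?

Picture frame (8x10) £18.19: all other tangible goods → 3.25% → £0.59
Antacid chews £9.74: OTC medicine → 0% → £0.00
Burrito bowl £12.66: restaurant meals → 3.75% → £0.47
Hot pretzel £4.52: restaurant meals → 3.75% → £0.17
Yoga mat £17.24: sporting goods → 3.25% → £0.56
Nightstand £150.10: home furniture → 9.25% → £13.88
Side table £157.38: home furniture → 9.25% → £14.56
Total tax = £0.59 + £0.47 + £0.17 + £0.56 + £13.88 + £14.56 = £30.23

£30.23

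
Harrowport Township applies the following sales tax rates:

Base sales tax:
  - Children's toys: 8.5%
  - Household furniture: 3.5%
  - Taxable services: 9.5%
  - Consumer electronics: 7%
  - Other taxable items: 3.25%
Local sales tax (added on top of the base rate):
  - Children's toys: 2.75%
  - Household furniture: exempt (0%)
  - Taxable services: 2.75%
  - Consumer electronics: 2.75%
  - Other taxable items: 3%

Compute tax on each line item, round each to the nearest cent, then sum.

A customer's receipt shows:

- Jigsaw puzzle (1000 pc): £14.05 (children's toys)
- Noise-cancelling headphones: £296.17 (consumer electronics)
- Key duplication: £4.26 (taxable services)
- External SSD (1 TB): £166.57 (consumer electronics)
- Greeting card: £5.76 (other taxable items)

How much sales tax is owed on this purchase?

Jigsaw puzzle (1000 pc) £14.05: children's toys → 8.5% + 2.75% local = 11.25% → £1.58
Noise-cancelling headphones £296.17: consumer electronics → 7% + 2.75% local = 9.75% → £28.88
Key duplication £4.26: taxable services → 9.5% + 2.75% local = 12.25% → £0.52
External SSD (1 TB) £166.57: consumer electronics → 7% + 2.75% local = 9.75% → £16.24
Greeting card £5.76: other taxable items → 3.25% + 3% local = 6.25% → £0.36
Total tax = £1.58 + £28.88 + £0.52 + £16.24 + £0.36 = £47.58

£47.58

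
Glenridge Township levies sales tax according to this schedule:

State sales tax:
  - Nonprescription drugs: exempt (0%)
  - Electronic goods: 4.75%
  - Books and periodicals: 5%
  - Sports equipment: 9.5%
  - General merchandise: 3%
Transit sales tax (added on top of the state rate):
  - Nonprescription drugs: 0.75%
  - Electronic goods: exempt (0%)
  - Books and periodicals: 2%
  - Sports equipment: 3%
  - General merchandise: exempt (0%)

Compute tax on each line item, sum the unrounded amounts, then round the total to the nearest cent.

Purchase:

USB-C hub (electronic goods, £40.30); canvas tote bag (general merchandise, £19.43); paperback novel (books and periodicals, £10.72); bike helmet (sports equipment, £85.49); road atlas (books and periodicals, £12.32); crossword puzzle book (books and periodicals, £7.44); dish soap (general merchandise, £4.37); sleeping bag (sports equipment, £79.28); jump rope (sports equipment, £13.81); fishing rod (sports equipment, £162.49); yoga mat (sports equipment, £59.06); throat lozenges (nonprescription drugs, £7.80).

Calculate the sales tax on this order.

£54.84

USB-C hub £40.30: electronic goods → 4.75% + 0% transit = 4.75% → £1.91425
Canvas tote bag £19.43: general merchandise → 3% + 0% transit = 3% → £0.5829
Paperback novel £10.72: books and periodicals → 5% + 2% transit = 7% → £0.7504
Bike helmet £85.49: sports equipment → 9.5% + 3% transit = 12.5% → £10.68625
Road atlas £12.32: books and periodicals → 5% + 2% transit = 7% → £0.8624
Crossword puzzle book £7.44: books and periodicals → 5% + 2% transit = 7% → £0.5208
Dish soap £4.37: general merchandise → 3% + 0% transit = 3% → £0.1311
Sleeping bag £79.28: sports equipment → 9.5% + 3% transit = 12.5% → £9.91
Jump rope £13.81: sports equipment → 9.5% + 3% transit = 12.5% → £1.72625
Fishing rod £162.49: sports equipment → 9.5% + 3% transit = 12.5% → £20.31125
Yoga mat £59.06: sports equipment → 9.5% + 3% transit = 12.5% → £7.3825
Throat lozenges £7.80: nonprescription drugs → 0% + 0.75% transit = 0.75% → £0.0585
Unrounded tax sum = £54.8366 → £54.84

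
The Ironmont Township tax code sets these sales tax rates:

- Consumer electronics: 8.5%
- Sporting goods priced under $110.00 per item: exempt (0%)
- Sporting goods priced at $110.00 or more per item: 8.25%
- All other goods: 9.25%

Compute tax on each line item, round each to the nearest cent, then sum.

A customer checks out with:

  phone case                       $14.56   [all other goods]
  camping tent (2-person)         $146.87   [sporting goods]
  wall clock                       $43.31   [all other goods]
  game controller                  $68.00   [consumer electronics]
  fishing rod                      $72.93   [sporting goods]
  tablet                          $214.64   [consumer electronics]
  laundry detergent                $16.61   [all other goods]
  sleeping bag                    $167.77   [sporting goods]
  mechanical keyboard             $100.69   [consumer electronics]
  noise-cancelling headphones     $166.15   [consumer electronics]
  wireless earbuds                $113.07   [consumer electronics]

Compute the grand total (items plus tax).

Phone case $14.56: all other goods → 9.25% → $1.35
Camping tent (2-person) $146.87: sporting goods, $110.00 or more → 8.25% → $12.12
Wall clock $43.31: all other goods → 9.25% → $4.01
Game controller $68.00: consumer electronics → 8.5% → $5.78
Fishing rod $72.93: sporting goods, under $110.00 → 0% → $0.00
Tablet $214.64: consumer electronics → 8.5% → $18.24
Laundry detergent $16.61: all other goods → 9.25% → $1.54
Sleeping bag $167.77: sporting goods, $110.00 or more → 8.25% → $13.84
Mechanical keyboard $100.69: consumer electronics → 8.5% → $8.56
Noise-cancelling headphones $166.15: consumer electronics → 8.5% → $14.12
Wireless earbuds $113.07: consumer electronics → 8.5% → $9.61
Subtotal = $1124.60; tax = $89.17; total due = $1213.77

$1213.77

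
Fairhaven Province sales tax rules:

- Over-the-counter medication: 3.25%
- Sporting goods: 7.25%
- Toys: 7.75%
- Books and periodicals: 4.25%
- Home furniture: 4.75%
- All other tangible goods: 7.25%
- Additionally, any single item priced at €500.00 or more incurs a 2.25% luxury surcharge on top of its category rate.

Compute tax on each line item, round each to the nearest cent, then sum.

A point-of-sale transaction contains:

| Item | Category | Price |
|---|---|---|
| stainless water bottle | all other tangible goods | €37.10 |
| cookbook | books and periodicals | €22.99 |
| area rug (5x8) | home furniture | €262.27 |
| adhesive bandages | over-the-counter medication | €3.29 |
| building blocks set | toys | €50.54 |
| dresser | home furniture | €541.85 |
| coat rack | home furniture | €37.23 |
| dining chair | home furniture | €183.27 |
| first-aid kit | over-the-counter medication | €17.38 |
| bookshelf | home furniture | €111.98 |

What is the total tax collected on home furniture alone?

€66.19

Area rug (5x8) €262.27: home furniture → 4.75% → €12.46
Dresser €541.85: home furniture → 4.75% + 2.25% surcharge = 7% → €37.93
Coat rack €37.23: home furniture → 4.75% → €1.77
Dining chair €183.27: home furniture → 4.75% → €8.71
Bookshelf €111.98: home furniture → 4.75% → €5.32
Tax on home furniture = €12.46 + €37.93 + €1.77 + €8.71 + €5.32 = €66.19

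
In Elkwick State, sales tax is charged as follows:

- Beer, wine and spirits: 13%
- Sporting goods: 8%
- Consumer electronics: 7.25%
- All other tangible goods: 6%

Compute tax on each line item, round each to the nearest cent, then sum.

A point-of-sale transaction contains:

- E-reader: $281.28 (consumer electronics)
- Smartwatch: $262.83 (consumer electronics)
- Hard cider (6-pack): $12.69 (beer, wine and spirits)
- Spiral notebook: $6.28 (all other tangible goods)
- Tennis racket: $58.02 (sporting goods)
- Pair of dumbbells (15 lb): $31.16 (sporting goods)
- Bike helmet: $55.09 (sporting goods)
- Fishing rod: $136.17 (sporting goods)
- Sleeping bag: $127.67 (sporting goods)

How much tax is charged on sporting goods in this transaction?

Tennis racket $58.02: sporting goods → 8% → $4.64
Pair of dumbbells (15 lb) $31.16: sporting goods → 8% → $2.49
Bike helmet $55.09: sporting goods → 8% → $4.41
Fishing rod $136.17: sporting goods → 8% → $10.89
Sleeping bag $127.67: sporting goods → 8% → $10.21
Tax on sporting goods = $4.64 + $2.49 + $4.41 + $10.89 + $10.21 = $32.64

$32.64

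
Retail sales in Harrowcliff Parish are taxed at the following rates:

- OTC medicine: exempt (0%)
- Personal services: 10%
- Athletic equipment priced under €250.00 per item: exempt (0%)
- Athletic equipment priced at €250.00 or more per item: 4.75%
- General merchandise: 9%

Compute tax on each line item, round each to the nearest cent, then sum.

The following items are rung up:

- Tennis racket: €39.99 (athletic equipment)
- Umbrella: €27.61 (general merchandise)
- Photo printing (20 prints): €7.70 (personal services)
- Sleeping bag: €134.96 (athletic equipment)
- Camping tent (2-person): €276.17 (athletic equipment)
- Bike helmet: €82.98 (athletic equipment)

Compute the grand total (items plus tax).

€585.78

Tennis racket €39.99: athletic equipment, under €250.00 → 0% → €0.00
Umbrella €27.61: general merchandise → 9% → €2.48
Photo printing (20 prints) €7.70: personal services → 10% → €0.77
Sleeping bag €134.96: athletic equipment, under €250.00 → 0% → €0.00
Camping tent (2-person) €276.17: athletic equipment, €250.00 or more → 4.75% → €13.12
Bike helmet €82.98: athletic equipment, under €250.00 → 0% → €0.00
Subtotal = €569.41; tax = €16.37; total due = €585.78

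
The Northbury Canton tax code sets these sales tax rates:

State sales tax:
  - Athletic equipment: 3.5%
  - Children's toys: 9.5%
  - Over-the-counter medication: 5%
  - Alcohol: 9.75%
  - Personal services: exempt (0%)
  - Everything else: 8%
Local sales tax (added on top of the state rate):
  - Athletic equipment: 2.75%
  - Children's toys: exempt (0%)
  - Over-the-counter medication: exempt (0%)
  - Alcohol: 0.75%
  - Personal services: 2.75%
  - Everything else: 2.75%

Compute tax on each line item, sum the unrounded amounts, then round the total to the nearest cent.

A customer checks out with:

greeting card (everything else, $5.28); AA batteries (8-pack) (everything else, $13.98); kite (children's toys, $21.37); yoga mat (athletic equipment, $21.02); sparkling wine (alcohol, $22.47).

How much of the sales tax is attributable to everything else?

$2.07

Greeting card $5.28: everything else → 8% + 2.75% local = 10.75% → $0.5676
AA batteries (8-pack) $13.98: everything else → 8% + 2.75% local = 10.75% → $1.50285
Tax on everything else: unrounded sum = $2.07045 → $2.07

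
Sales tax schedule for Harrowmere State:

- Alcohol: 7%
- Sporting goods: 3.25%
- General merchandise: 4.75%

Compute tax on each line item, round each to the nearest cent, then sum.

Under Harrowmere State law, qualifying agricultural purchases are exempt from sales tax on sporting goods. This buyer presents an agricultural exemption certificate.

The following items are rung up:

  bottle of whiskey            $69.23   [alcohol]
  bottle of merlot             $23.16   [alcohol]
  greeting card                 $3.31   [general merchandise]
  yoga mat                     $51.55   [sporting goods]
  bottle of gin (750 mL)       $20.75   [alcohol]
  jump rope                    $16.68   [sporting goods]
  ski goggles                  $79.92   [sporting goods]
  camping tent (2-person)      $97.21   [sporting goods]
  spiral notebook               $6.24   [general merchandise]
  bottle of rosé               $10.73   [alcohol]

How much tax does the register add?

Bottle of whiskey $69.23: alcohol → 7% → $4.85
Bottle of merlot $23.16: alcohol → 7% → $1.62
Greeting card $3.31: general merchandise → 4.75% → $0.16
Yoga mat $51.55: sporting goods, buyer-exempt → 0% → $0.00
Bottle of gin (750 mL) $20.75: alcohol → 7% → $1.45
Jump rope $16.68: sporting goods, buyer-exempt → 0% → $0.00
Ski goggles $79.92: sporting goods, buyer-exempt → 0% → $0.00
Camping tent (2-person) $97.21: sporting goods, buyer-exempt → 0% → $0.00
Spiral notebook $6.24: general merchandise → 4.75% → $0.30
Bottle of rosé $10.73: alcohol → 7% → $0.75
Total tax = $4.85 + $1.62 + $0.16 + $1.45 + $0.30 + $0.75 = $9.13

$9.13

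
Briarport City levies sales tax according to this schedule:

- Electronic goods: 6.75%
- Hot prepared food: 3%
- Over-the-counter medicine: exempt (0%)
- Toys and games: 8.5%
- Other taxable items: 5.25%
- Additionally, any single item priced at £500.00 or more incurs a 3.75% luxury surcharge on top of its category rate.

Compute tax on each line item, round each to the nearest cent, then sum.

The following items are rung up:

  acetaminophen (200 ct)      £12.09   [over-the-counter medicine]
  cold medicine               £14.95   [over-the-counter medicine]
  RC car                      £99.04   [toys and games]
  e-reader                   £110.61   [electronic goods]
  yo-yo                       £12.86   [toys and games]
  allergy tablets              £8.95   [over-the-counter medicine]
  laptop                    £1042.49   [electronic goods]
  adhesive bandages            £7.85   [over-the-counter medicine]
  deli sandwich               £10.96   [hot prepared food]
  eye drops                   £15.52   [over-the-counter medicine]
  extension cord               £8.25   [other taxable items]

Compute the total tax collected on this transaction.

Acetaminophen (200 ct) £12.09: over-the-counter medicine → 0% → £0.00
Cold medicine £14.95: over-the-counter medicine → 0% → £0.00
RC car £99.04: toys and games → 8.5% → £8.42
E-reader £110.61: electronic goods → 6.75% → £7.47
Yo-yo £12.86: toys and games → 8.5% → £1.09
Allergy tablets £8.95: over-the-counter medicine → 0% → £0.00
Laptop £1042.49: electronic goods → 6.75% + 3.75% surcharge = 10.5% → £109.46
Adhesive bandages £7.85: over-the-counter medicine → 0% → £0.00
Deli sandwich £10.96: hot prepared food → 3% → £0.33
Eye drops £15.52: over-the-counter medicine → 0% → £0.00
Extension cord £8.25: other taxable items → 5.25% → £0.43
Total tax = £8.42 + £7.47 + £1.09 + £109.46 + £0.33 + £0.43 = £127.20

£127.20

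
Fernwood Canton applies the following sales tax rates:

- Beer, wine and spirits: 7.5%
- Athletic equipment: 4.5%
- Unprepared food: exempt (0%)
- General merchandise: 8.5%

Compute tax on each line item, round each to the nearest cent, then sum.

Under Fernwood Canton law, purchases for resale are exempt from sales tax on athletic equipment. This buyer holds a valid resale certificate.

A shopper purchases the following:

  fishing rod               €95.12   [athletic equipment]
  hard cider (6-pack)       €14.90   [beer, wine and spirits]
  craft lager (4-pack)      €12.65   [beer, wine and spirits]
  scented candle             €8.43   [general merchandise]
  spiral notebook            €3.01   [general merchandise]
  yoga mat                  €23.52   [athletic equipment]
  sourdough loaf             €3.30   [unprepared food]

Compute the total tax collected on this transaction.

€3.05

Fishing rod €95.12: athletic equipment, buyer-exempt → 0% → €0.00
Hard cider (6-pack) €14.90: beer, wine and spirits → 7.5% → €1.12
Craft lager (4-pack) €12.65: beer, wine and spirits → 7.5% → €0.95
Scented candle €8.43: general merchandise → 8.5% → €0.72
Spiral notebook €3.01: general merchandise → 8.5% → €0.26
Yoga mat €23.52: athletic equipment, buyer-exempt → 0% → €0.00
Sourdough loaf €3.30: unprepared food → 0% → €0.00
Total tax = €1.12 + €0.95 + €0.72 + €0.26 = €3.05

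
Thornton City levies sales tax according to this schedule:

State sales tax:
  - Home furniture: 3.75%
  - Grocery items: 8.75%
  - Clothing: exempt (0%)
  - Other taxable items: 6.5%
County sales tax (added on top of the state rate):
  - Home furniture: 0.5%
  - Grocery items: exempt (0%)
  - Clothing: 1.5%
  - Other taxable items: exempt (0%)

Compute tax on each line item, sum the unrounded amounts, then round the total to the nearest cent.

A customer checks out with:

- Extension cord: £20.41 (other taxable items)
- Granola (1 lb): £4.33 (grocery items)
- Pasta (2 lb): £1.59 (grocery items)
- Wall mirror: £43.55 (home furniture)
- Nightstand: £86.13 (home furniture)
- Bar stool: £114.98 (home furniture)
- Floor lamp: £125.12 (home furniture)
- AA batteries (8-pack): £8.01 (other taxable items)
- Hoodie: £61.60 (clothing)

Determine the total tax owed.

Extension cord £20.41: other taxable items → 6.5% + 0% county = 6.5% → £1.32665
Granola (1 lb) £4.33: grocery items → 8.75% + 0% county = 8.75% → £0.378875
Pasta (2 lb) £1.59: grocery items → 8.75% + 0% county = 8.75% → £0.139125
Wall mirror £43.55: home furniture → 3.75% + 0.5% county = 4.25% → £1.850875
Nightstand £86.13: home furniture → 3.75% + 0.5% county = 4.25% → £3.660525
Bar stool £114.98: home furniture → 3.75% + 0.5% county = 4.25% → £4.88665
Floor lamp £125.12: home furniture → 3.75% + 0.5% county = 4.25% → £5.3176
AA batteries (8-pack) £8.01: other taxable items → 6.5% + 0% county = 6.5% → £0.52065
Hoodie £61.60: clothing → 0% + 1.5% county = 1.5% → £0.924
Unrounded tax sum = £19.00495 → £19.00

£19.00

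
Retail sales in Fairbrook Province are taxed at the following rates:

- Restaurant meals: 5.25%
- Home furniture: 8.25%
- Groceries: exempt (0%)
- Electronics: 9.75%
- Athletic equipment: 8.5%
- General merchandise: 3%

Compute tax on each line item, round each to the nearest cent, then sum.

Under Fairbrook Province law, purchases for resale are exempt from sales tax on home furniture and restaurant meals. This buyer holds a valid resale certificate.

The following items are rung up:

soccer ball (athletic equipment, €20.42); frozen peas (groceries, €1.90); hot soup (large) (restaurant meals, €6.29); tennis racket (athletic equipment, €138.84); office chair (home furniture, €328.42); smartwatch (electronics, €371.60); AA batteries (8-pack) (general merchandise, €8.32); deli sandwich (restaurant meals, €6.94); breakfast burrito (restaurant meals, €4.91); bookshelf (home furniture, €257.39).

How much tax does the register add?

Soccer ball €20.42: athletic equipment → 8.5% → €1.74
Frozen peas €1.90: groceries → 0% → €0.00
Hot soup (large) €6.29: restaurant meals, buyer-exempt → 0% → €0.00
Tennis racket €138.84: athletic equipment → 8.5% → €11.80
Office chair €328.42: home furniture, buyer-exempt → 0% → €0.00
Smartwatch €371.60: electronics → 9.75% → €36.23
AA batteries (8-pack) €8.32: general merchandise → 3% → €0.25
Deli sandwich €6.94: restaurant meals, buyer-exempt → 0% → €0.00
Breakfast burrito €4.91: restaurant meals, buyer-exempt → 0% → €0.00
Bookshelf €257.39: home furniture, buyer-exempt → 0% → €0.00
Total tax = €1.74 + €11.80 + €36.23 + €0.25 = €50.02

€50.02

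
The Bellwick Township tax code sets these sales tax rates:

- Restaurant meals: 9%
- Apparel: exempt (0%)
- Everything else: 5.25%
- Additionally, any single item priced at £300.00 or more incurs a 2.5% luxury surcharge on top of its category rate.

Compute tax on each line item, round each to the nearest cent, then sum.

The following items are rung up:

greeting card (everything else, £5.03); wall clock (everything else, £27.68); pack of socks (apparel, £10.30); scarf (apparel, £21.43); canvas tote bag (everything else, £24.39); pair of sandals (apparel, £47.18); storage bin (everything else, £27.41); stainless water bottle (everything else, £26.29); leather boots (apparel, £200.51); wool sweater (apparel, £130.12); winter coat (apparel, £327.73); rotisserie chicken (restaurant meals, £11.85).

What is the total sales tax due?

£15.07

Greeting card £5.03: everything else → 5.25% → £0.26
Wall clock £27.68: everything else → 5.25% → £1.45
Pack of socks £10.30: apparel → 0% → £0.00
Scarf £21.43: apparel → 0% → £0.00
Canvas tote bag £24.39: everything else → 5.25% → £1.28
Pair of sandals £47.18: apparel → 0% → £0.00
Storage bin £27.41: everything else → 5.25% → £1.44
Stainless water bottle £26.29: everything else → 5.25% → £1.38
Leather boots £200.51: apparel → 0% → £0.00
Wool sweater £130.12: apparel → 0% → £0.00
Winter coat £327.73: apparel → 0% + 2.5% surcharge = 2.5% → £8.19
Rotisserie chicken £11.85: restaurant meals → 9% → £1.07
Total tax = £0.26 + £1.45 + £1.28 + £1.44 + £1.38 + £8.19 + £1.07 = £15.07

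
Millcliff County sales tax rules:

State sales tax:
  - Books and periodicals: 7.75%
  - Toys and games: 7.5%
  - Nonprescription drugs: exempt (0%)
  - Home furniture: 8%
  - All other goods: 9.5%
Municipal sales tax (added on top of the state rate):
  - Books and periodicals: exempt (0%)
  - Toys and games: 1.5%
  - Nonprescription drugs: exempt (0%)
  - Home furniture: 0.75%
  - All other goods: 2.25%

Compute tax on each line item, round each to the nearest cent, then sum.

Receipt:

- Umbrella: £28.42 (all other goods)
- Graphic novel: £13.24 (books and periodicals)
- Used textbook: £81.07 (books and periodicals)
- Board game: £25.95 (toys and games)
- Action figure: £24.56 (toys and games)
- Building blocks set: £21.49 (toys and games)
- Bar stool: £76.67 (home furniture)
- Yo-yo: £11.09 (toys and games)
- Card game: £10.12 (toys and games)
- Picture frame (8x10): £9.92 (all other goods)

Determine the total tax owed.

Umbrella £28.42: all other goods → 9.5% + 2.25% municipal = 11.75% → £3.34
Graphic novel £13.24: books and periodicals → 7.75% + 0% municipal = 7.75% → £1.03
Used textbook £81.07: books and periodicals → 7.75% + 0% municipal = 7.75% → £6.28
Board game £25.95: toys and games → 7.5% + 1.5% municipal = 9% → £2.34
Action figure £24.56: toys and games → 7.5% + 1.5% municipal = 9% → £2.21
Building blocks set £21.49: toys and games → 7.5% + 1.5% municipal = 9% → £1.93
Bar stool £76.67: home furniture → 8% + 0.75% municipal = 8.75% → £6.71
Yo-yo £11.09: toys and games → 7.5% + 1.5% municipal = 9% → £1.00
Card game £10.12: toys and games → 7.5% + 1.5% municipal = 9% → £0.91
Picture frame (8x10) £9.92: all other goods → 9.5% + 2.25% municipal = 11.75% → £1.17
Total tax = £3.34 + £1.03 + £6.28 + £2.34 + £2.21 + £1.93 + £6.71 + £1.00 + £0.91 + £1.17 = £26.92

£26.92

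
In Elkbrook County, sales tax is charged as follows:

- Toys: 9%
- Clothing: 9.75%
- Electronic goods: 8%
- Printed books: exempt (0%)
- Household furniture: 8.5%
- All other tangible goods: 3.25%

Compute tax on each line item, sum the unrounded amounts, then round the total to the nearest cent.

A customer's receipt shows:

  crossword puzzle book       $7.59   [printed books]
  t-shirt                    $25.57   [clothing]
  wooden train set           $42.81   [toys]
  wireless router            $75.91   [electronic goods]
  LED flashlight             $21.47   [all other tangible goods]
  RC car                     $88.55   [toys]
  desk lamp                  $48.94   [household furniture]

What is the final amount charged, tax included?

$336.09

Crossword puzzle book $7.59: printed books → 0% → $0.00
T-shirt $25.57: clothing → 9.75% → $2.493075
Wooden train set $42.81: toys → 9% → $3.8529
Wireless router $75.91: electronic goods → 8% → $6.0728
LED flashlight $21.47: all other tangible goods → 3.25% → $0.697775
RC car $88.55: toys → 9% → $7.9695
Desk lamp $48.94: household furniture → 8.5% → $4.1599
Subtotal = $310.84; unrounded tax = $25.24595 → $25.25; total due = $336.09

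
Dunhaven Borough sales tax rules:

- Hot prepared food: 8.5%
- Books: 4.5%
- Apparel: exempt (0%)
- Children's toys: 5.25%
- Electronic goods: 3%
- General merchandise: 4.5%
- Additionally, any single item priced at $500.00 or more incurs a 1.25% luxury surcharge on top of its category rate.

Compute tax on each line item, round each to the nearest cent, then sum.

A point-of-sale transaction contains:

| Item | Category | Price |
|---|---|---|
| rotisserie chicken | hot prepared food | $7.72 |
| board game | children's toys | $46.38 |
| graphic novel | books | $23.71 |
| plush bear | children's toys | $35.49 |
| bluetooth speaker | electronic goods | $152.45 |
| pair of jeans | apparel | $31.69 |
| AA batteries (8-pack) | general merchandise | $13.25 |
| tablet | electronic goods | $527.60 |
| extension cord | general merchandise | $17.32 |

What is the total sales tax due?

Rotisserie chicken $7.72: hot prepared food → 8.5% → $0.66
Board game $46.38: children's toys → 5.25% → $2.43
Graphic novel $23.71: books → 4.5% → $1.07
Plush bear $35.49: children's toys → 5.25% → $1.86
Bluetooth speaker $152.45: electronic goods → 3% → $4.57
Pair of jeans $31.69: apparel → 0% → $0.00
AA batteries (8-pack) $13.25: general merchandise → 4.5% → $0.60
Tablet $527.60: electronic goods → 3% + 1.25% surcharge = 4.25% → $22.42
Extension cord $17.32: general merchandise → 4.5% → $0.78
Total tax = $0.66 + $2.43 + $1.07 + $1.86 + $4.57 + $0.60 + $22.42 + $0.78 = $34.39

$34.39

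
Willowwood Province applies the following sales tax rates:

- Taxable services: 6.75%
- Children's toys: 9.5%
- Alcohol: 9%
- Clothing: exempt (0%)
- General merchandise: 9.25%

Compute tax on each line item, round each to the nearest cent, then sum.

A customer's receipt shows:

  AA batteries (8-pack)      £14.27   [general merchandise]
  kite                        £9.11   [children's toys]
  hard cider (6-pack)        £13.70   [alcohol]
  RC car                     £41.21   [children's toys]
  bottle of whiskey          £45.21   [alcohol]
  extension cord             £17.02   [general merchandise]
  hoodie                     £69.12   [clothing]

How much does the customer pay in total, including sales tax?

AA batteries (8-pack) £14.27: general merchandise → 9.25% → £1.32
Kite £9.11: children's toys → 9.5% → £0.87
Hard cider (6-pack) £13.70: alcohol → 9% → £1.23
RC car £41.21: children's toys → 9.5% → £3.91
Bottle of whiskey £45.21: alcohol → 9% → £4.07
Extension cord £17.02: general merchandise → 9.25% → £1.57
Hoodie £69.12: clothing → 0% → £0.00
Subtotal = £209.64; tax = £12.97; total due = £222.61

£222.61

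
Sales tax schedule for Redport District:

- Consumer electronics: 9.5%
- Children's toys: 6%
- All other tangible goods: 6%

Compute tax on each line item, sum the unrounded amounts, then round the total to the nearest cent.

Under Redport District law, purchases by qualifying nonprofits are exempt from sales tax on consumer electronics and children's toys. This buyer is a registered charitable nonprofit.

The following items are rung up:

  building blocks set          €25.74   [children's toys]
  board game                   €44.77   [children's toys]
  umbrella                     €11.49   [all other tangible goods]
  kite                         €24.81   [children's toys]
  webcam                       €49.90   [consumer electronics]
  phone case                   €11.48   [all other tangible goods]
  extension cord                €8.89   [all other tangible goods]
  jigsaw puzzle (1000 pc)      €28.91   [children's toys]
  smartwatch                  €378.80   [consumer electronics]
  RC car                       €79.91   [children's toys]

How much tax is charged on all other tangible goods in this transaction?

Umbrella €11.49: all other tangible goods → 6% → €0.6894
Phone case €11.48: all other tangible goods → 6% → €0.6888
Extension cord €8.89: all other tangible goods → 6% → €0.5334
Tax on all other tangible goods: unrounded sum = €1.9116 → €1.91

€1.91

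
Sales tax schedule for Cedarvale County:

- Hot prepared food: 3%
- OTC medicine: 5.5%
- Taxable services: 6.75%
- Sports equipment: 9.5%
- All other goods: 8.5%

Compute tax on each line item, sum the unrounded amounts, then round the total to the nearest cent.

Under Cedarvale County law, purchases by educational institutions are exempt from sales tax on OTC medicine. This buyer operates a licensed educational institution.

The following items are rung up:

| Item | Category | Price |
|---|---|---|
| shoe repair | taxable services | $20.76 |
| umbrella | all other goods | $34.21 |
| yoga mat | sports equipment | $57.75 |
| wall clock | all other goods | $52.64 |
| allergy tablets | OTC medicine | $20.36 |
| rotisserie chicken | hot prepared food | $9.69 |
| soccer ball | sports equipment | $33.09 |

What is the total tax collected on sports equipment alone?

$8.63

Yoga mat $57.75: sports equipment → 9.5% → $5.48625
Soccer ball $33.09: sports equipment → 9.5% → $3.14355
Tax on sports equipment: unrounded sum = $8.6298 → $8.63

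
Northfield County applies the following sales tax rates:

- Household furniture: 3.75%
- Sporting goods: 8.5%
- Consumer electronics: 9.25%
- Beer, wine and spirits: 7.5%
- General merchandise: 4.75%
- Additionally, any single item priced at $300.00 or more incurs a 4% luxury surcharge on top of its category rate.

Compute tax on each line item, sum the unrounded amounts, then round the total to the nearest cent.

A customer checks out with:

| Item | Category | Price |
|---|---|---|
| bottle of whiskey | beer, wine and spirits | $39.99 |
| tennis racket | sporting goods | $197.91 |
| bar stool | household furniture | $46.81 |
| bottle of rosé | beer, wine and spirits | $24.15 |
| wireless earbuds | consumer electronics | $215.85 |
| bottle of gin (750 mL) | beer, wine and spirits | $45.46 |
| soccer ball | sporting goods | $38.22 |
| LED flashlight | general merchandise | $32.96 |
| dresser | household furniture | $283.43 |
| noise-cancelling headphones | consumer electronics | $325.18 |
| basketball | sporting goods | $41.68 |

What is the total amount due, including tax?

$1400.48

Bottle of whiskey $39.99: beer, wine and spirits → 7.5% → $2.99925
Tennis racket $197.91: sporting goods → 8.5% → $16.82235
Bar stool $46.81: household furniture → 3.75% → $1.755375
Bottle of rosé $24.15: beer, wine and spirits → 7.5% → $1.81125
Wireless earbuds $215.85: consumer electronics → 9.25% → $19.966125
Bottle of gin (750 mL) $45.46: beer, wine and spirits → 7.5% → $3.4095
Soccer ball $38.22: sporting goods → 8.5% → $3.2487
LED flashlight $32.96: general merchandise → 4.75% → $1.5656
Dresser $283.43: household furniture → 3.75% → $10.628625
Noise-cancelling headphones $325.18: consumer electronics → 9.25% + 4% surcharge = 13.25% → $43.08635
Basketball $41.68: sporting goods → 8.5% → $3.5428
Subtotal = $1291.64; unrounded tax = $108.835925 → $108.84; total due = $1400.48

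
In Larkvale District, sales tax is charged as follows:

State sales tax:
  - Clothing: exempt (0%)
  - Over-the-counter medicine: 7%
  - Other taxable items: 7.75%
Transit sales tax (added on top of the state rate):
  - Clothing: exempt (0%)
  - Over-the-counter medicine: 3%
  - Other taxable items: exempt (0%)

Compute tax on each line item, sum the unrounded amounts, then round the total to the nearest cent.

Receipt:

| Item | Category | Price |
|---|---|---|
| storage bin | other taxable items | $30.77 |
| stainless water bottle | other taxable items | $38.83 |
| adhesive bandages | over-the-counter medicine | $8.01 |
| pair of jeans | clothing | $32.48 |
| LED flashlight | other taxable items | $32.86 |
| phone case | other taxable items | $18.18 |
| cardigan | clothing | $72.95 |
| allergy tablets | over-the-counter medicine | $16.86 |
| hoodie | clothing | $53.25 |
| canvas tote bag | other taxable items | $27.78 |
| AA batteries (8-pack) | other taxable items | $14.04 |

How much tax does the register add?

Storage bin $30.77: other taxable items → 7.75% + 0% transit = 7.75% → $2.384675
Stainless water bottle $38.83: other taxable items → 7.75% + 0% transit = 7.75% → $3.009325
Adhesive bandages $8.01: over-the-counter medicine → 7% + 3% transit = 10% → $0.801
Pair of jeans $32.48: clothing → 0% + 0% transit = 0% → $0.00
LED flashlight $32.86: other taxable items → 7.75% + 0% transit = 7.75% → $2.54665
Phone case $18.18: other taxable items → 7.75% + 0% transit = 7.75% → $1.40895
Cardigan $72.95: clothing → 0% + 0% transit = 0% → $0.00
Allergy tablets $16.86: over-the-counter medicine → 7% + 3% transit = 10% → $1.686
Hoodie $53.25: clothing → 0% + 0% transit = 0% → $0.00
Canvas tote bag $27.78: other taxable items → 7.75% + 0% transit = 7.75% → $2.15295
AA batteries (8-pack) $14.04: other taxable items → 7.75% + 0% transit = 7.75% → $1.0881
Unrounded tax sum = $15.07765 → $15.08

$15.08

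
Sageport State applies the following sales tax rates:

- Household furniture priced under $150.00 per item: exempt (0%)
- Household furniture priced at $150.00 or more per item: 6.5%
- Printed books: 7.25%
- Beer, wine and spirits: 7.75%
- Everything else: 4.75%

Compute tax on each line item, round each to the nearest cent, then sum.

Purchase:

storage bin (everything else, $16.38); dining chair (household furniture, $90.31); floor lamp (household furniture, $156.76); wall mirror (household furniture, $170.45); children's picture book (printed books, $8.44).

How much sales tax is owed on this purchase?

Storage bin $16.38: everything else → 4.75% → $0.78
Dining chair $90.31: household furniture, under $150.00 → 0% → $0.00
Floor lamp $156.76: household furniture, $150.00 or more → 6.5% → $10.19
Wall mirror $170.45: household furniture, $150.00 or more → 6.5% → $11.08
Children's picture book $8.44: printed books → 7.25% → $0.61
Total tax = $0.78 + $10.19 + $11.08 + $0.61 = $22.66

$22.66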